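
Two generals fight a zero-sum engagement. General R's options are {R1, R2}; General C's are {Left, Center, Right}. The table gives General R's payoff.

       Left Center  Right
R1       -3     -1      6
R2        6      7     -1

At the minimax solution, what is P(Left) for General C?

7/16

Row minima: R1 → -3, R2 → -1; maximin = -1.
Column maxima: Left → 6, Center → 7, Right → 6; minimax = 6.
-1 ≠ 6, so there is no saddle point; optimal play is mixed.
Center is strictly dominated by Left (it gives General R strictly more in every row), so General C never plays it.
On the remaining 2×2 (R1, R2 vs Left, Right):
Let General R play R1 with probability p. Expected payoff against Left: (-3)p + 6(1−p) = −9p + 6; against Right: 6p + (-1)(1−p) = 7p − 1.
Setting these equal: −9p + 6 = 7p − 1 ⇒ −16p = -7 ⇒ p = 7/16, and the value is (-9)·(7/16) + 6 = 33/16.
For General C: with q = P(Left), equating R1's and R2's payoffs gives −9q + 6 = 7q − 1 ⇒ q = 7/16.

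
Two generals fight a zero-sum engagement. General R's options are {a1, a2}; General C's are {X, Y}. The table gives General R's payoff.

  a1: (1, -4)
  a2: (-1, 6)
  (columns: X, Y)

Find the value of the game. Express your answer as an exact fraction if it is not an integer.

Row minima: a1 → -4, a2 → -1; maximin = -1.
Column maxima: X → 1, Y → 6; minimax = 1.
-1 ≠ 1, so there is no saddle point; optimal play is mixed.
Let General R play a1 with probability p. Expected payoff against X: 1p + (-1)(1−p) = 2p − 1; against Y: (-4)p + 6(1−p) = −10p + 6.
Setting these equal: 2p − 1 = −10p + 6 ⇒ 12p = 7 ⇒ p = 7/12, and the value is (2)·(7/12) − 1 = 1/6.
For General C: with q = P(X), equating a1's and a2's payoffs gives 5q − 4 = −7q + 6 ⇒ q = 5/6.

1/6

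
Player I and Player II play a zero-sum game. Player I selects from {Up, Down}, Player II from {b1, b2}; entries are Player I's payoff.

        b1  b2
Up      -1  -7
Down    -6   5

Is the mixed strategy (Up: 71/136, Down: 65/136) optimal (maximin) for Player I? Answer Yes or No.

No

Against b1 this mix gives (71/136)·(-1) + (65/136)·(-6) = -461/136.
Against b2 this mix gives (71/136)·(-7) + (65/136)·5 = -43/34.
Player II will play b1, holding Player I to -461/136. Shifting weight toward the row that does better against b1 would raise this floor (the equalizing mix achieves -47/17 against both b1 and b2), so the proposed strategy is not optimal.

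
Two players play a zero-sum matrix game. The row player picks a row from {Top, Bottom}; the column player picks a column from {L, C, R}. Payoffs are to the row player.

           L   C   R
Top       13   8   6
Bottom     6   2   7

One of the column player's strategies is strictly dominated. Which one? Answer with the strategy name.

L

C holds the row player's payoff strictly below L in every row: 8 < 13, 2 < 6.
So L is strictly dominated for the column player.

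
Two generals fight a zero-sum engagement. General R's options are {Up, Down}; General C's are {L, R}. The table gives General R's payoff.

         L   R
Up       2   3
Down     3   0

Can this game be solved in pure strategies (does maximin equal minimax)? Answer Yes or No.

No

Row minima: Up → 2, Down → 0; maximin = 2.
Column maxima: L → 3, R → 3; minimax = 3.
2 ≠ 3, so no pure-strategy equilibrium exists.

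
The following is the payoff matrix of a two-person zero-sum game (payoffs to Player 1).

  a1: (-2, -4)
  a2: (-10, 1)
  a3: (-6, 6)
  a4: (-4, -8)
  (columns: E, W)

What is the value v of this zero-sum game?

-18/7

Row minima: a1 → -4, a2 → -10, a3 → -6, a4 → -8; maximin = -4.
Column maxima: E → -2, W → 6; minimax = -2.
-4 ≠ -2, so there is no saddle point; optimal play is mixed.
a2 is strictly dominated by a3, so Player 1 never plays it.
a4 is strictly dominated by a1, so Player 1 never plays it.
On the remaining 2×2 (a1, a3 vs E, W):
Let Player 1 play a1 with probability p. Expected payoff against E: (-2)p + (-6)(1−p) = 4p − 6; against W: (-4)p + 6(1−p) = −10p + 6.
Setting these equal: 4p − 6 = −10p + 6 ⇒ 14p = 12 ⇒ p = 6/7, and the value is (4)·(6/7) − 6 = -18/7.
For Player 2: with q = P(E), equating a1's and a3's payoffs gives 2q − 4 = −12q + 6 ⇒ q = 5/7.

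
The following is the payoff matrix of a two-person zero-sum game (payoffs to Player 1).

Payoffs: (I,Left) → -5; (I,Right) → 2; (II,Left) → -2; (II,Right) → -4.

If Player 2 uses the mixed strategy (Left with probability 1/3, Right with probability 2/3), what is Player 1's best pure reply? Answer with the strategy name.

Expected payoff of I: (1/3)·(-5) + (2/3)·2 = -1/3.
Expected payoff of II: (1/3)·(-2) + (2/3)·(-4) = -10/3.
The largest is -1/3, so Player 1's best response is I.

I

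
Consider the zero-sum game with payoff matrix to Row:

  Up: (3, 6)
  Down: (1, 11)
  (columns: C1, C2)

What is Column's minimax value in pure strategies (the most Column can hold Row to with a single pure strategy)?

3

Column maxima: C1 → 3, C2 → 11.
The smallest of these is 3.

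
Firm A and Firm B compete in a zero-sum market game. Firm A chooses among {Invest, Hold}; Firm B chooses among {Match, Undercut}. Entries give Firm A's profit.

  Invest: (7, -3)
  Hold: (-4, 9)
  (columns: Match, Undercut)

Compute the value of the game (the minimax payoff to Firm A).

Row minima: Invest → -3, Hold → -4; maximin = -3.
Column maxima: Match → 7, Undercut → 9; minimax = 7.
-3 ≠ 7, so there is no saddle point; optimal play is mixed.
Let Firm A play Invest with probability p. Expected payoff against Match: 7p + (-4)(1−p) = 11p − 4; against Undercut: (-3)p + 9(1−p) = −12p + 9.
Setting these equal: 11p − 4 = −12p + 9 ⇒ 23p = 13 ⇒ p = 13/23, and the value is (11)·(13/23) − 4 = 51/23.
For Firm B: with q = P(Match), equating Invest's and Hold's payoffs gives 10q − 3 = −13q + 9 ⇒ q = 12/23.

51/23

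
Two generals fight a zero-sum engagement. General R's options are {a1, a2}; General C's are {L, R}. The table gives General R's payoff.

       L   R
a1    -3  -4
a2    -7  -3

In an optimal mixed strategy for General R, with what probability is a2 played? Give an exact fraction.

1/5

Row minima: a1 → -4, a2 → -7; maximin = -4.
Column maxima: L → -3, R → -3; minimax = -3.
-4 ≠ -3, so there is no saddle point; optimal play is mixed.
Let General R play a1 with probability p. Expected payoff against L: (-3)p + (-7)(1−p) = 4p − 7; against R: (-4)p + (-3)(1−p) = −p − 3.
Setting these equal: 4p − 7 = −p − 3 ⇒ 5p = 4 ⇒ p = 4/5, and the value is (4)·(4/5) − 7 = -19/5.
For General C: with q = P(L), equating a1's and a2's payoffs gives q − 4 = −4q − 3 ⇒ q = 1/5.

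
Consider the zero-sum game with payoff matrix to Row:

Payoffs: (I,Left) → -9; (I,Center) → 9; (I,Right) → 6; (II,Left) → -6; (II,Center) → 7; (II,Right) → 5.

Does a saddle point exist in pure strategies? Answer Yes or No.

Row minima: I → -9, II → -6; maximin = -6.
Column maxima: Left → -6, Center → 9, Right → 6; minimax = -6.
maximin = minimax = -6, so a saddle point exists.

Yes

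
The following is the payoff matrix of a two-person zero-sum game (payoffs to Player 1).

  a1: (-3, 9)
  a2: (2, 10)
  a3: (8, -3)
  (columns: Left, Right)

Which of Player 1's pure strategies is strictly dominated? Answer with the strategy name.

a2 gives a strictly higher payoff than a1 against every column: 2 > -3, 10 > 9.
So a1 is strictly dominated and Player 1 never plays it.

a1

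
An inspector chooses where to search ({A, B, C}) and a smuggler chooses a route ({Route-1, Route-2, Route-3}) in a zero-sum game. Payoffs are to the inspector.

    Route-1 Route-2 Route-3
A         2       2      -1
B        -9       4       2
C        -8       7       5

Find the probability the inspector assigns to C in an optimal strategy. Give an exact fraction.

Row minima: A → -1, B → -9, C → -8; maximin = -1.
Column maxima: Route-1 → 2, Route-2 → 7, Route-3 → 5; minimax = 2.
-1 ≠ 2, so there is no saddle point; optimal play is mixed.
B is strictly dominated by C, so the inspector never plays it.
Route-2 is strictly dominated by Route-3 (it gives the inspector strictly more in every row), so the smuggler never plays it.
On the remaining 2×2 (A, C vs Route-1, Route-3):
Let the inspector play A with probability p. Expected payoff against Route-1: 2p + (-8)(1−p) = 10p − 8; against Route-3: (-1)p + 5(1−p) = −6p + 5.
Setting these equal: 10p − 8 = −6p + 5 ⇒ 16p = 13 ⇒ p = 13/16, and the value is (10)·(13/16) − 8 = 1/8.
For the smuggler: with q = P(Route-1), equating A's and C's payoffs gives 3q − 1 = −13q + 5 ⇒ q = 3/8.

3/16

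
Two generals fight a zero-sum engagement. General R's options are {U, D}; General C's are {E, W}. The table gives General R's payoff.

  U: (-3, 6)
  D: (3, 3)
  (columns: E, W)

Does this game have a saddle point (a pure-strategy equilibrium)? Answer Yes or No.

Row minima: U → -3, D → 3; maximin = 3.
Column maxima: E → 3, W → 6; minimax = 3.
maximin = minimax = 3, so a saddle point exists.

Yes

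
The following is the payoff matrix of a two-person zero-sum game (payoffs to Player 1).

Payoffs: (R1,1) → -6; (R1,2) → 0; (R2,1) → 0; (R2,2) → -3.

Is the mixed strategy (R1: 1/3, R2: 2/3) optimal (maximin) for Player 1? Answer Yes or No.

Against 1 this mix gives (1/3)·(-6) + (2/3)·0 = -2.
Against 2 this mix gives (1/3)·0 + (2/3)·(-3) = -2.
All of Player 2's active replies (1, 2) yield -2, and no column does worse for Player 1. The mix makes Player 2 indifferent and guarantees -2, so it is optimal.

Yes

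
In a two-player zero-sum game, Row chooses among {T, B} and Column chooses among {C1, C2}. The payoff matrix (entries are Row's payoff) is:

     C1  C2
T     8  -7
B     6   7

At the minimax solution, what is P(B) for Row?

15/16

Row minima: T → -7, B → 6; maximin = 6.
Column maxima: C1 → 8, C2 → 7; minimax = 7.
6 ≠ 7, so there is no saddle point; optimal play is mixed.
Let Row play T with probability p. Expected payoff against C1: 8p + 6(1−p) = 2p + 6; against C2: (-7)p + 7(1−p) = −14p + 7.
Setting these equal: 2p + 6 = −14p + 7 ⇒ 16p = 1 ⇒ p = 1/16, and the value is (2)·(1/16) + 6 = 49/8.
For Column: with q = P(C1), equating T's and B's payoffs gives 15q − 7 = −q + 7 ⇒ q = 7/8.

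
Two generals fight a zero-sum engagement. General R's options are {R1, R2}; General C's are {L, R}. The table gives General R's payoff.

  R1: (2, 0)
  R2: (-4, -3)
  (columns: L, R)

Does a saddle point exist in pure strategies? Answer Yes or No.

Row minima: R1 → 0, R2 → -4; maximin = 0.
Column maxima: L → 2, R → 0; minimax = 0.
maximin = minimax = 0, so a saddle point exists.

Yes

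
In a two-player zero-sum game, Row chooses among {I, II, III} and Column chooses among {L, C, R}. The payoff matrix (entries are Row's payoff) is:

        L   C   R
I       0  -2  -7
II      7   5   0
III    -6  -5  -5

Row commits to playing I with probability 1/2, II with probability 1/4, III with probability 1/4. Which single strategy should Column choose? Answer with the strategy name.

If Column plays L, Row's expected payoff is (1/2)·0 + (1/4)·7 + (1/4)·(-6) = 1/4.
If Column plays C, Row's expected payoff is (1/2)·(-2) + (1/4)·5 + (1/4)·(-5) = -1.
If Column plays R, Row's expected payoff is (1/2)·(-7) + (1/4)·0 + (1/4)·(-5) = -19/4.
Column minimizes Row's payoff; the smallest is -19/4, so the best response is R.

R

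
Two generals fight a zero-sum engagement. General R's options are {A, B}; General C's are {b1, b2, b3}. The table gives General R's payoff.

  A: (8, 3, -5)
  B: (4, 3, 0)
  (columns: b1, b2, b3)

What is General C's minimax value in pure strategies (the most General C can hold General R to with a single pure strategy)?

0

Column maxima: b1 → 8, b2 → 3, b3 → 0.
The smallest of these is 0.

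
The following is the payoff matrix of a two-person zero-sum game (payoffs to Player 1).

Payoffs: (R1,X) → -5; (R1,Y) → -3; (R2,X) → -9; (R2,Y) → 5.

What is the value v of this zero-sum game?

-5

Row minima: R1 → -5, R2 → -9; maximin = -5.
Column maxima: X → -5, Y → 5; minimax = -5.
Since maximin = minimax = -5, there is a saddle point and the value is -5.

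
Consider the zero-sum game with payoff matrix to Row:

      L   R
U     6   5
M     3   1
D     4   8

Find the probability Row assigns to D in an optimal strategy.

1/5

Row minima: U → 5, M → 1, D → 4; maximin = 5.
Column maxima: L → 6, R → 8; minimax = 6.
5 ≠ 6, so there is no saddle point; optimal play is mixed.
M is strictly dominated by U, so Row never plays it.
On the remaining 2×2 (U, D vs L, R):
Let Row play U with probability p. Expected payoff against L: 6p + 4(1−p) = 2p + 4; against R: 5p + 8(1−p) = −3p + 8.
Setting these equal: 2p + 4 = −3p + 8 ⇒ 5p = 4 ⇒ p = 4/5, and the value is (2)·(4/5) + 4 = 28/5.
For Column: with q = P(L), equating U's and D's payoffs gives q + 5 = −4q + 8 ⇒ q = 3/5.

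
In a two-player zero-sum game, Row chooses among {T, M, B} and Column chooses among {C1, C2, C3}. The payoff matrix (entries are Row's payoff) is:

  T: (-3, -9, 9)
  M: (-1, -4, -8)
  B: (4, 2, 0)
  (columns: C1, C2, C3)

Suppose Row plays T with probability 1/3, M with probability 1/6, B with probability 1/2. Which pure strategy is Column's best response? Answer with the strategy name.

C2

If Column plays C1, Row's expected payoff is (1/3)·(-3) + (1/6)·(-1) + (1/2)·4 = 5/6.
If Column plays C2, Row's expected payoff is (1/3)·(-9) + (1/6)·(-4) + (1/2)·2 = -8/3.
If Column plays C3, Row's expected payoff is (1/3)·9 + (1/6)·(-8) + (1/2)·0 = 5/3.
Column minimizes Row's payoff; the smallest is -8/3, so the best response is C2.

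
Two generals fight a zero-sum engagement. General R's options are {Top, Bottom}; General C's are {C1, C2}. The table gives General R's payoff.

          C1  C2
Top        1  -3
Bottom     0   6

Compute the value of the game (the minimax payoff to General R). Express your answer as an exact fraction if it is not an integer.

3/5

Row minima: Top → -3, Bottom → 0; maximin = 0.
Column maxima: C1 → 1, C2 → 6; minimax = 1.
0 ≠ 1, so there is no saddle point; optimal play is mixed.
Let General R play Top with probability p. Expected payoff against C1: 1p + 0(1−p) = p; against C2: (-3)p + 6(1−p) = −9p + 6.
Setting these equal: p = −9p + 6 ⇒ 10p = 6 ⇒ p = 3/5, and the value is (1)·(3/5) = 3/5.
For General C: with q = P(C1), equating Top's and Bottom's payoffs gives 4q − 3 = −6q + 6 ⇒ q = 9/10.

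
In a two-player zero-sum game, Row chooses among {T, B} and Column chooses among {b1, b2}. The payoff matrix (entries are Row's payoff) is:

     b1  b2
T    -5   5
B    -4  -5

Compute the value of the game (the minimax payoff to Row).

Row minima: T → -5, B → -5; maximin = -5.
Column maxima: b1 → -4, b2 → 5; minimax = -4.
-5 ≠ -4, so there is no saddle point; optimal play is mixed.
Let Row play T with probability p. Expected payoff against b1: (-5)p + (-4)(1−p) = −p − 4; against b2: 5p + (-5)(1−p) = 10p − 5.
Setting these equal: −p − 4 = 10p − 5 ⇒ −11p = -1 ⇒ p = 1/11, and the value is (-1)·(1/11) − 4 = -45/11.
For Column: with q = P(b1), equating T's and B's payoffs gives −10q + 5 = q − 5 ⇒ q = 10/11.

-45/11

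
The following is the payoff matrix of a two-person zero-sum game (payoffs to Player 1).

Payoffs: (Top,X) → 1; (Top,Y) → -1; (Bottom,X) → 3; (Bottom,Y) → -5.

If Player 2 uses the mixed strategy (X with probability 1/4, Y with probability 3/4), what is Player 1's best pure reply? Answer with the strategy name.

Top

Expected payoff of Top: (1/4)·1 + (3/4)·(-1) = -1/2.
Expected payoff of Bottom: (1/4)·3 + (3/4)·(-5) = -3.
The largest is -1/2, so Player 1's best response is Top.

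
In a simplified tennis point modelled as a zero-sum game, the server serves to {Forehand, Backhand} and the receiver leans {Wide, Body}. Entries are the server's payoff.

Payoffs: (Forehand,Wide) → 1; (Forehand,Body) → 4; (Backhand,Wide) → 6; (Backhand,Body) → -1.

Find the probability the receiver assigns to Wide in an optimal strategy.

1/2

Row minima: Forehand → 1, Backhand → -1; maximin = 1.
Column maxima: Wide → 6, Body → 4; minimax = 4.
1 ≠ 4, so there is no saddle point; optimal play is mixed.
Let the server play Forehand with probability p. Expected payoff against Wide: 1p + 6(1−p) = −5p + 6; against Body: 4p + (-1)(1−p) = 5p − 1.
Setting these equal: −5p + 6 = 5p − 1 ⇒ −10p = -7 ⇒ p = 7/10, and the value is (-5)·(7/10) + 6 = 5/2.
For the receiver: with q = P(Wide), equating Forehand's and Backhand's payoffs gives −3q + 4 = 7q − 1 ⇒ q = 1/2.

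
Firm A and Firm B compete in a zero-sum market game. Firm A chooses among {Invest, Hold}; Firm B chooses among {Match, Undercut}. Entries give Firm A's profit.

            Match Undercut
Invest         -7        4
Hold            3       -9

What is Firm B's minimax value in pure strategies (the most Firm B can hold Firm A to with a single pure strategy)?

3

Column maxima: Match → 3, Undercut → 4.
The smallest of these is 3.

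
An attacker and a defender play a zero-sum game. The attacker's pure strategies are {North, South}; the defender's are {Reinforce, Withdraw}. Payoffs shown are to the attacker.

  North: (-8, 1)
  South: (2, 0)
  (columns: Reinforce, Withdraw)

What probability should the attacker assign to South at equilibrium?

Row minima: North → -8, South → 0; maximin = 0.
Column maxima: Reinforce → 2, Withdraw → 1; minimax = 1.
0 ≠ 1, so there is no saddle point; optimal play is mixed.
Let the attacker play North with probability p. Expected payoff against Reinforce: (-8)p + 2(1−p) = −10p + 2; against Withdraw: 1p + 0(1−p) = p.
Setting these equal: −10p + 2 = p ⇒ −11p = -2 ⇒ p = 2/11, and the value is (-10)·(2/11) + 2 = 2/11.
For the defender: with q = P(Reinforce), equating North's and South's payoffs gives −9q + 1 = 2q ⇒ q = 1/11.

9/11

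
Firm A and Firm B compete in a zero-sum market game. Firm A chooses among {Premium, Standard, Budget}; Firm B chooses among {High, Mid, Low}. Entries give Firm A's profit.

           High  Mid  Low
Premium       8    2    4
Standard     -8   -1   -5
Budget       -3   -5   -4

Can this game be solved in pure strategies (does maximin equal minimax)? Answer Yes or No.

Row minima: Premium → 2, Standard → -8, Budget → -5; maximin = 2.
Column maxima: High → 8, Mid → 2, Low → 4; minimax = 2.
maximin = minimax = 2, so a saddle point exists.

Yes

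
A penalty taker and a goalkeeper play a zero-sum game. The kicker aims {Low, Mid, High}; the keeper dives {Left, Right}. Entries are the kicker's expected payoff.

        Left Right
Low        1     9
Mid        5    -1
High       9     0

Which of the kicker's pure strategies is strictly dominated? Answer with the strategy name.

Mid

High gives a strictly higher payoff than Mid against every column: 9 > 5, 0 > -1.
So Mid is strictly dominated and the kicker never plays it.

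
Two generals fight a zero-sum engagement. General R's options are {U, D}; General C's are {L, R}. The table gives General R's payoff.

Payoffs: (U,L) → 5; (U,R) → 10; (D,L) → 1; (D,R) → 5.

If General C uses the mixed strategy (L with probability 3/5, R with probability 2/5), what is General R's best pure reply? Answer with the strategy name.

U

Expected payoff of U: (3/5)·5 + (2/5)·10 = 7.
Expected payoff of D: (3/5)·1 + (2/5)·5 = 13/5.
The largest is 7, so General R's best response is U.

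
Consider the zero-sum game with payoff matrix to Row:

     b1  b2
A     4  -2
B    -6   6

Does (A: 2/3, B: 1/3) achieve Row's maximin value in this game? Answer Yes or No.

Against b1 this mix gives (2/3)·4 + (1/3)·(-6) = 2/3.
Against b2 this mix gives (2/3)·(-2) + (1/3)·6 = 2/3.
All of Column's active replies (b1, b2) yield 2/3, and no column does worse for Row. The mix makes Column indifferent and guarantees 2/3, so it is optimal.

Yes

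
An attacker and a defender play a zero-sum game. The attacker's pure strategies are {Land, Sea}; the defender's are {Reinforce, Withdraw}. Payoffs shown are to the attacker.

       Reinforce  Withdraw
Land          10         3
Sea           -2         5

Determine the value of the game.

4

Row minima: Land → 3, Sea → -2; maximin = 3.
Column maxima: Reinforce → 10, Withdraw → 5; minimax = 5.
3 ≠ 5, so there is no saddle point; optimal play is mixed.
Let the attacker play Land with probability p. Expected payoff against Reinforce: 10p + (-2)(1−p) = 12p − 2; against Withdraw: 3p + 5(1−p) = −2p + 5.
Setting these equal: 12p − 2 = −2p + 5 ⇒ 14p = 7 ⇒ p = 1/2, and the value is (12)·(1/2) − 2 = 4.
For the defender: with q = P(Reinforce), equating Land's and Sea's payoffs gives 7q + 3 = −7q + 5 ⇒ q = 1/7.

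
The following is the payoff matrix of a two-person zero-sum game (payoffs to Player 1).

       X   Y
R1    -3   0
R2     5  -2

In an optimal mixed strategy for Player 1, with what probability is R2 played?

3/10

Row minima: R1 → -3, R2 → -2; maximin = -2.
Column maxima: X → 5, Y → 0; minimax = 0.
-2 ≠ 0, so there is no saddle point; optimal play is mixed.
Let Player 1 play R1 with probability p. Expected payoff against X: (-3)p + 5(1−p) = −8p + 5; against Y: 0p + (-2)(1−p) = 2p − 2.
Setting these equal: −8p + 5 = 2p − 2 ⇒ −10p = -7 ⇒ p = 7/10, and the value is (-8)·(7/10) + 5 = -3/5.
For Player 2: with q = P(X), equating R1's and R2's payoffs gives −3q = 7q − 2 ⇒ q = 1/5.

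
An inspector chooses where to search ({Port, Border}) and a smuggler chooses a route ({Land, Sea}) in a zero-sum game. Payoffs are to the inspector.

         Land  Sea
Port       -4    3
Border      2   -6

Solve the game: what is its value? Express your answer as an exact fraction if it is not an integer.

Row minima: Port → -4, Border → -6; maximin = -4.
Column maxima: Land → 2, Sea → 3; minimax = 2.
-4 ≠ 2, so there is no saddle point; optimal play is mixed.
Let the inspector play Port with probability p. Expected payoff against Land: (-4)p + 2(1−p) = −6p + 2; against Sea: 3p + (-6)(1−p) = 9p − 6.
Setting these equal: −6p + 2 = 9p − 6 ⇒ −15p = -8 ⇒ p = 8/15, and the value is (-6)·(8/15) + 2 = -6/5.
For the smuggler: with q = P(Land), equating Port's and Border's payoffs gives −7q + 3 = 8q − 6 ⇒ q = 3/5.

-6/5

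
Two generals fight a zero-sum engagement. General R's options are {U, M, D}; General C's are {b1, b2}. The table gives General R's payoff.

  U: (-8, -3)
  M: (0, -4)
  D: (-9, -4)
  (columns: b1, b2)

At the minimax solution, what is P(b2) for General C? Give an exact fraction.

8/9

Row minima: U → -8, M → -4, D → -9; maximin = -4.
Column maxima: b1 → 0, b2 → -3; minimax = -3.
-4 ≠ -3, so there is no saddle point; optimal play is mixed.
D is strictly dominated by U, so General R never plays it.
On the remaining 2×2 (U, M vs b1, b2):
Let General R play U with probability p. Expected payoff against b1: (-8)p + 0(1−p) = −8p; against b2: (-3)p + (-4)(1−p) = p − 4.
Setting these equal: −8p = p − 4 ⇒ −9p = -4 ⇒ p = 4/9, and the value is (-8)·(4/9) = -32/9.
For General C: with q = P(b1), equating U's and M's payoffs gives −5q − 3 = 4q − 4 ⇒ q = 1/9.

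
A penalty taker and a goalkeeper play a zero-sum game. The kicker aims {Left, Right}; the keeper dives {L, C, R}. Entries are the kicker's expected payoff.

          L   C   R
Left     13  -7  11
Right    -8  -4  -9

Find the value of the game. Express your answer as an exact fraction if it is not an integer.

Row minima: Left → -7, Right → -9; maximin = -7.
Column maxima: L → 13, C → -4, R → 11; minimax = -4.
-7 ≠ -4, so there is no saddle point; optimal play is mixed.
L is strictly dominated by R (it gives the kicker strictly more in every row), so the keeper never plays it.
On the remaining 2×2 (Left, Right vs C, R):
Let the kicker play Left with probability p. Expected payoff against C: (-7)p + (-4)(1−p) = −3p − 4; against R: 11p + (-9)(1−p) = 20p − 9.
Setting these equal: −3p − 4 = 20p − 9 ⇒ −23p = -5 ⇒ p = 5/23, and the value is (-3)·(5/23) − 4 = -107/23.
For the keeper: with q = P(C), equating Left's and Right's payoffs gives −18q + 11 = 5q − 9 ⇒ q = 20/23.

-107/23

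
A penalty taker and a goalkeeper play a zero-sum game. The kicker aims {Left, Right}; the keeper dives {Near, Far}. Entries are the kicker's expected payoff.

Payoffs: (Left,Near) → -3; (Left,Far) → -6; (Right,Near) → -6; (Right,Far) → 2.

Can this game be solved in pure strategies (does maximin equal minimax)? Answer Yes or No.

Row minima: Left → -6, Right → -6; maximin = -6.
Column maxima: Near → -3, Far → 2; minimax = -3.
-6 ≠ -3, so no pure-strategy equilibrium exists.

No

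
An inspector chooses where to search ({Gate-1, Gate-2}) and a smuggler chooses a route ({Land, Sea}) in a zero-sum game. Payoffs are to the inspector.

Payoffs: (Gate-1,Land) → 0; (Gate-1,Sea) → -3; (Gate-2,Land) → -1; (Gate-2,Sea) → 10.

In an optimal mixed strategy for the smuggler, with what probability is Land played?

Row minima: Gate-1 → -3, Gate-2 → -1; maximin = -1.
Column maxima: Land → 0, Sea → 10; minimax = 0.
-1 ≠ 0, so there is no saddle point; optimal play is mixed.
Let the inspector play Gate-1 with probability p. Expected payoff against Land: 0p + (-1)(1−p) = p − 1; against Sea: (-3)p + 10(1−p) = −13p + 10.
Setting these equal: p − 1 = −13p + 10 ⇒ 14p = 11 ⇒ p = 11/14, and the value is (1)·(11/14) − 1 = -3/14.
For the smuggler: with q = P(Land), equating Gate-1's and Gate-2's payoffs gives 3q − 3 = −11q + 10 ⇒ q = 13/14.

13/14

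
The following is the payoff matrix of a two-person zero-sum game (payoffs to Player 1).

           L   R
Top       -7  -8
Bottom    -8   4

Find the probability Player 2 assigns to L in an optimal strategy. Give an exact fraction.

Row minima: Top → -8, Bottom → -8; maximin = -8.
Column maxima: L → -7, R → 4; minimax = -7.
-8 ≠ -7, so there is no saddle point; optimal play is mixed.
Let Player 1 play Top with probability p. Expected payoff against L: (-7)p + (-8)(1−p) = p − 8; against R: (-8)p + 4(1−p) = −12p + 4.
Setting these equal: p − 8 = −12p + 4 ⇒ 13p = 12 ⇒ p = 12/13, and the value is (1)·(12/13) − 8 = -92/13.
For Player 2: with q = P(L), equating Top's and Bottom's payoffs gives q − 8 = −12q + 4 ⇒ q = 12/13.

12/13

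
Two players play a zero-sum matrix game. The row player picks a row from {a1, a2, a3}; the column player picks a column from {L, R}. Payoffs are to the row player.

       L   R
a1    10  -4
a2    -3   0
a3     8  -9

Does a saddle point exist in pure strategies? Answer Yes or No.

Row minima: a1 → -4, a2 → -3, a3 → -9; maximin = -3.
Column maxima: L → 10, R → 0; minimax = 0.
-3 ≠ 0, so no pure-strategy equilibrium exists.

No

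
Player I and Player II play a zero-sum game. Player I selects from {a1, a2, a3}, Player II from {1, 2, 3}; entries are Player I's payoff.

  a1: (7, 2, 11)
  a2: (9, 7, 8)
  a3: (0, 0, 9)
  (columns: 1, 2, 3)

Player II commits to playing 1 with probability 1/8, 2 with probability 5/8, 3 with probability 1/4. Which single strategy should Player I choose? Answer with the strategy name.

Expected payoff of a1: (1/8)·7 + (5/8)·2 + (1/4)·11 = 39/8.
Expected payoff of a2: (1/8)·9 + (5/8)·7 + (1/4)·8 = 15/2.
Expected payoff of a3: (1/8)·0 + (5/8)·0 + (1/4)·9 = 9/4.
The largest is 15/2, so Player I's best response is a2.

a2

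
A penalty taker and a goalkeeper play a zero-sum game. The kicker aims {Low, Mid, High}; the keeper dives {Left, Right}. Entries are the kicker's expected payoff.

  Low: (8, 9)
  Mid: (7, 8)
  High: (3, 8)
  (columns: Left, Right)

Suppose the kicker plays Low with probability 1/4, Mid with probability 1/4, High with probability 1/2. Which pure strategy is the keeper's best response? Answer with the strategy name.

Left

If the keeper plays Left, the kicker's expected payoff is (1/4)·8 + (1/4)·7 + (1/2)·3 = 21/4.
If the keeper plays Right, the kicker's expected payoff is (1/4)·9 + (1/4)·8 + (1/2)·8 = 33/4.
The keeper minimizes the kicker's payoff; the smallest is 21/4, so the best response is Left.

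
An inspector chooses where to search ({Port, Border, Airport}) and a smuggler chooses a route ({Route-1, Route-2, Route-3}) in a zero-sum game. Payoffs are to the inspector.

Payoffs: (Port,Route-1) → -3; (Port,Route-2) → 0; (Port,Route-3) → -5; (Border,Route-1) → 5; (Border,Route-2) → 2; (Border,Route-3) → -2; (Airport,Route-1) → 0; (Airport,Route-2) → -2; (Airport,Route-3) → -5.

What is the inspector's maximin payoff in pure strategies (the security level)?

Row minima: Port → -5, Border → -2, Airport → -5.
The best of these is -2.

-2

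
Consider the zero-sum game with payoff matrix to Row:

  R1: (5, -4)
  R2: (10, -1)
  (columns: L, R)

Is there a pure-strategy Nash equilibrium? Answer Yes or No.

Row minima: R1 → -4, R2 → -1; maximin = -1.
Column maxima: L → 10, R → -1; minimax = -1.
maximin = minimax = -1, so a saddle point exists.

Yes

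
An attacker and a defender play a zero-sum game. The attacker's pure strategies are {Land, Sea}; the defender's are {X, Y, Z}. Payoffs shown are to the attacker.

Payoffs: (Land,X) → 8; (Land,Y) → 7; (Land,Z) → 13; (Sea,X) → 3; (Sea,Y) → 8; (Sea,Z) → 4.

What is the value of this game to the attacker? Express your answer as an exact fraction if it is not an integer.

Row minima: Land → 7, Sea → 3; maximin = 7.
Column maxima: X → 8, Y → 8, Z → 13; minimax = 8.
7 ≠ 8, so there is no saddle point; optimal play is mixed.
Z is strictly dominated by X (it gives the attacker strictly more in every row), so the defender never plays it.
On the remaining 2×2 (Land, Sea vs X, Y):
Let the attacker play Land with probability p. Expected payoff against X: 8p + 3(1−p) = 5p + 3; against Y: 7p + 8(1−p) = −p + 8.
Setting these equal: 5p + 3 = −p + 8 ⇒ 6p = 5 ⇒ p = 5/6, and the value is (5)·(5/6) + 3 = 43/6.
For the defender: with q = P(X), equating Land's and Sea's payoffs gives q + 7 = −5q + 8 ⇒ q = 1/6.

43/6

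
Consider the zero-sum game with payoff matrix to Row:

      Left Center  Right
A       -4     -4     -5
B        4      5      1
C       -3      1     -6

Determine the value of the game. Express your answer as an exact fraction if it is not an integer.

1

Row minima: A → -5, B → 1, C → -6; maximin = 1.
Column maxima: Left → 4, Center → 5, Right → 1; minimax = 1.
Since maximin = minimax = 1, there is a saddle point and the value is 1.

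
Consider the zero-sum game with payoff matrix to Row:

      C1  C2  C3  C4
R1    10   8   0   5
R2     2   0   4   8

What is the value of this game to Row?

8/3

Row minima: R1 → 0, R2 → 0; maximin = 0.
Column maxima: C1 → 10, C2 → 8, C3 → 4, C4 → 8; minimax = 4.
0 ≠ 4, so there is no saddle point; optimal play is mixed.
C1 is strictly dominated by C2 (it gives Row strictly more in every row), so Column never plays it.
C4 is strictly dominated by C3 (it gives Row strictly more in every row), so Column never plays it.
On the remaining 2×2 (R1, R2 vs C2, C3):
Let Row play R1 with probability p. Expected payoff against C2: 8p + 0(1−p) = 8p; against C3: 0p + 4(1−p) = −4p + 4.
Setting these equal: 8p = −4p + 4 ⇒ 12p = 4 ⇒ p = 1/3, and the value is (8)·(1/3) = 8/3.
For Column: with q = P(C2), equating R1's and R2's payoffs gives 8q = −4q + 4 ⇒ q = 1/3.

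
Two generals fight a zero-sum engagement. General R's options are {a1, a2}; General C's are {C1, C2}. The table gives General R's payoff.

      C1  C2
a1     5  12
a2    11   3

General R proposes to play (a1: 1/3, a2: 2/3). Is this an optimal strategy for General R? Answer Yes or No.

Against C1 this mix gives (1/3)·5 + (2/3)·11 = 9.
Against C2 this mix gives (1/3)·12 + (2/3)·3 = 6.
General C will play C2, holding General R to 6. Shifting weight toward the row that does better against C2 would raise this floor (the equalizing mix achieves 39/5 against both C2 and C1), so the proposed strategy is not optimal.

No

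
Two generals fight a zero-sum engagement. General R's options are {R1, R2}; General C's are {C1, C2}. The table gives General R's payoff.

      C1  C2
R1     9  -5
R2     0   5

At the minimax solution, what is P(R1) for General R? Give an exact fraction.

Row minima: R1 → -5, R2 → 0; maximin = 0.
Column maxima: C1 → 9, C2 → 5; minimax = 5.
0 ≠ 5, so there is no saddle point; optimal play is mixed.
Let General R play R1 with probability p. Expected payoff against C1: 9p + 0(1−p) = 9p; against C2: (-5)p + 5(1−p) = −10p + 5.
Setting these equal: 9p = −10p + 5 ⇒ 19p = 5 ⇒ p = 5/19, and the value is (9)·(5/19) = 45/19.
For General C: with q = P(C1), equating R1's and R2's payoffs gives 14q − 5 = −5q + 5 ⇒ q = 10/19.

5/19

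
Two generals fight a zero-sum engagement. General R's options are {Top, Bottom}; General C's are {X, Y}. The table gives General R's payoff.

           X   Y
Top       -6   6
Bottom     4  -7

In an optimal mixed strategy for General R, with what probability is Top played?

11/23

Row minima: Top → -6, Bottom → -7; maximin = -6.
Column maxima: X → 4, Y → 6; minimax = 4.
-6 ≠ 4, so there is no saddle point; optimal play is mixed.
Let General R play Top with probability p. Expected payoff against X: (-6)p + 4(1−p) = −10p + 4; against Y: 6p + (-7)(1−p) = 13p − 7.
Setting these equal: −10p + 4 = 13p − 7 ⇒ −23p = -11 ⇒ p = 11/23, and the value is (-10)·(11/23) + 4 = -18/23.
For General C: with q = P(X), equating Top's and Bottom's payoffs gives −12q + 6 = 11q − 7 ⇒ q = 13/23.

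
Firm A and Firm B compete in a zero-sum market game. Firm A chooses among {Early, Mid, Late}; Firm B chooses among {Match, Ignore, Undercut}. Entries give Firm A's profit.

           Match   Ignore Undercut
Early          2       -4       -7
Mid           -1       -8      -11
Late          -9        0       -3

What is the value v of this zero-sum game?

Row minima: Early → -7, Mid → -11, Late → -9; maximin = -7.
Column maxima: Match → 2, Ignore → 0, Undercut → -3; minimax = -3.
-7 ≠ -3, so there is no saddle point; optimal play is mixed.
Mid is strictly dominated by Early, so Firm A never plays it.
Ignore is strictly dominated by Undercut (it gives Firm A strictly more in every row), so Firm B never plays it.
On the remaining 2×2 (Early, Late vs Match, Undercut):
Let Firm A play Early with probability p. Expected payoff against Match: 2p + (-9)(1−p) = 11p − 9; against Undercut: (-7)p + (-3)(1−p) = −4p − 3.
Setting these equal: 11p − 9 = −4p − 3 ⇒ 15p = 6 ⇒ p = 2/5, and the value is (11)·(2/5) − 9 = -23/5.
For Firm B: with q = P(Match), equating Early's and Late's payoffs gives 9q − 7 = −6q − 3 ⇒ q = 4/15.

-23/5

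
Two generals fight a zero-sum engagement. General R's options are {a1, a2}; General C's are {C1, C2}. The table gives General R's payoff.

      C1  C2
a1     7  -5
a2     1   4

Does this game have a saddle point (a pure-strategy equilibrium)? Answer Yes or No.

No

Row minima: a1 → -5, a2 → 1; maximin = 1.
Column maxima: C1 → 7, C2 → 4; minimax = 4.
1 ≠ 4, so no pure-strategy equilibrium exists.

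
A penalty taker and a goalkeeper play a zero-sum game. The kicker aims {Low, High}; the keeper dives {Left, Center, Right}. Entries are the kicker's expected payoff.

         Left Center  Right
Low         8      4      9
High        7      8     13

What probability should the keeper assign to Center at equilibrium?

Row minima: Low → 4, High → 7; maximin = 7.
Column maxima: Left → 8, Center → 8, Right → 13; minimax = 8.
7 ≠ 8, so there is no saddle point; optimal play is mixed.
Right is strictly dominated by Left (it gives the kicker strictly more in every row), so the keeper never plays it.
On the remaining 2×2 (Low, High vs Left, Center):
Let the kicker play Low with probability p. Expected payoff against Left: 8p + 7(1−p) = p + 7; against Center: 4p + 8(1−p) = −4p + 8.
Setting these equal: p + 7 = −4p + 8 ⇒ 5p = 1 ⇒ p = 1/5, and the value is (1)·(1/5) + 7 = 36/5.
For the keeper: with q = P(Left), equating Low's and High's payoffs gives 4q + 4 = −q + 8 ⇒ q = 4/5.

1/5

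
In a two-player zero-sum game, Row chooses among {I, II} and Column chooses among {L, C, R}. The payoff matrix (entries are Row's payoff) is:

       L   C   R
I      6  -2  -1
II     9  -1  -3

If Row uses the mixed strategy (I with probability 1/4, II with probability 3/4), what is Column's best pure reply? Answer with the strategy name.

R

If Column plays L, Row's expected payoff is (1/4)·6 + (3/4)·9 = 33/4.
If Column plays C, Row's expected payoff is (1/4)·(-2) + (3/4)·(-1) = -5/4.
If Column plays R, Row's expected payoff is (1/4)·(-1) + (3/4)·(-3) = -5/2.
Column minimizes Row's payoff; the smallest is -5/2, so the best response is R.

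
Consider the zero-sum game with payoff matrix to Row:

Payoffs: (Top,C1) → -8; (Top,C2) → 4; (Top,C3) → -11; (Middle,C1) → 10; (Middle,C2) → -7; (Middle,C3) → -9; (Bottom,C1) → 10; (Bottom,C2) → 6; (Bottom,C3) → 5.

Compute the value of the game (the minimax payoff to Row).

Row minima: Top → -11, Middle → -9, Bottom → 5; maximin = 5.
Column maxima: C1 → 10, C2 → 6, C3 → 5; minimax = 5.
Since maximin = minimax = 5, there is a saddle point and the value is 5.

5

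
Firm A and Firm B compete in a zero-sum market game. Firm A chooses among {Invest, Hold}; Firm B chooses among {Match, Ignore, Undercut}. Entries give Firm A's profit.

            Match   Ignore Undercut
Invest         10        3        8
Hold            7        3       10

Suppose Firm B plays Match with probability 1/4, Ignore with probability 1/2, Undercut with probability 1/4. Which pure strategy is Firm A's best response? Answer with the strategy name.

Invest

Expected payoff of Invest: (1/4)·10 + (1/2)·3 + (1/4)·8 = 6.
Expected payoff of Hold: (1/4)·7 + (1/2)·3 + (1/4)·10 = 23/4.
The largest is 6, so Firm A's best response is Invest.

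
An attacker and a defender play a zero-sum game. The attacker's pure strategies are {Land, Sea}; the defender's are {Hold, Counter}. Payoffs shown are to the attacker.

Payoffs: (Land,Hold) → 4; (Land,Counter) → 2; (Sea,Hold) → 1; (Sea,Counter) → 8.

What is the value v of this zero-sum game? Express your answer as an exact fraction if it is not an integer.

10/3

Row minima: Land → 2, Sea → 1; maximin = 2.
Column maxima: Hold → 4, Counter → 8; minimax = 4.
2 ≠ 4, so there is no saddle point; optimal play is mixed.
Let the attacker play Land with probability p. Expected payoff against Hold: 4p + 1(1−p) = 3p + 1; against Counter: 2p + 8(1−p) = −6p + 8.
Setting these equal: 3p + 1 = −6p + 8 ⇒ 9p = 7 ⇒ p = 7/9, and the value is (3)·(7/9) + 1 = 10/3.
For the defender: with q = P(Hold), equating Land's and Sea's payoffs gives 2q + 2 = −7q + 8 ⇒ q = 2/3.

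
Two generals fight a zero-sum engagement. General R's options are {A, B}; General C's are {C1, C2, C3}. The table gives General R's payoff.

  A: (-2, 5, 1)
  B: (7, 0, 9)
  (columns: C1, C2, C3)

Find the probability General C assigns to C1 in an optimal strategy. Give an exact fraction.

5/14

Row minima: A → -2, B → 0; maximin = 0.
Column maxima: C1 → 7, C2 → 5, C3 → 9; minimax = 5.
0 ≠ 5, so there is no saddle point; optimal play is mixed.
C3 is strictly dominated by C1 (it gives General R strictly more in every row), so General C never plays it.
On the remaining 2×2 (A, B vs C1, C2):
Let General R play A with probability p. Expected payoff against C1: (-2)p + 7(1−p) = −9p + 7; against C2: 5p + 0(1−p) = 5p.
Setting these equal: −9p + 7 = 5p ⇒ −14p = -7 ⇒ p = 1/2, and the value is (-9)·(1/2) + 7 = 5/2.
For General C: with q = P(C1), equating A's and B's payoffs gives −7q + 5 = 7q ⇒ q = 5/14.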